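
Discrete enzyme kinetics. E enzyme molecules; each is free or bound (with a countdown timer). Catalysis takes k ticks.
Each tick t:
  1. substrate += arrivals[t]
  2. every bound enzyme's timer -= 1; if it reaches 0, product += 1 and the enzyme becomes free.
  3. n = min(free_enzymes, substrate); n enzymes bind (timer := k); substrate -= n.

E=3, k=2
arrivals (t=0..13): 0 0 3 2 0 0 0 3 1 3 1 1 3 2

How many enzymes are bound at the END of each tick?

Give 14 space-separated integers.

t=0: arr=0 -> substrate=0 bound=0 product=0
t=1: arr=0 -> substrate=0 bound=0 product=0
t=2: arr=3 -> substrate=0 bound=3 product=0
t=3: arr=2 -> substrate=2 bound=3 product=0
t=4: arr=0 -> substrate=0 bound=2 product=3
t=5: arr=0 -> substrate=0 bound=2 product=3
t=6: arr=0 -> substrate=0 bound=0 product=5
t=7: arr=3 -> substrate=0 bound=3 product=5
t=8: arr=1 -> substrate=1 bound=3 product=5
t=9: arr=3 -> substrate=1 bound=3 product=8
t=10: arr=1 -> substrate=2 bound=3 product=8
t=11: arr=1 -> substrate=0 bound=3 product=11
t=12: arr=3 -> substrate=3 bound=3 product=11
t=13: arr=2 -> substrate=2 bound=3 product=14

Answer: 0 0 3 3 2 2 0 3 3 3 3 3 3 3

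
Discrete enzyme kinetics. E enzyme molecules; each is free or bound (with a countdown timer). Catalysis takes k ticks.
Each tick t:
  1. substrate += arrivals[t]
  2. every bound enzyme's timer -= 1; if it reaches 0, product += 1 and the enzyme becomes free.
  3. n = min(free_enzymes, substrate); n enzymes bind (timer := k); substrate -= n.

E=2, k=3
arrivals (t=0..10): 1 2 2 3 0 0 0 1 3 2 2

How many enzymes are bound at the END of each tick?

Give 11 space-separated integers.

t=0: arr=1 -> substrate=0 bound=1 product=0
t=1: arr=2 -> substrate=1 bound=2 product=0
t=2: arr=2 -> substrate=3 bound=2 product=0
t=3: arr=3 -> substrate=5 bound=2 product=1
t=4: arr=0 -> substrate=4 bound=2 product=2
t=5: arr=0 -> substrate=4 bound=2 product=2
t=6: arr=0 -> substrate=3 bound=2 product=3
t=7: arr=1 -> substrate=3 bound=2 product=4
t=8: arr=3 -> substrate=6 bound=2 product=4
t=9: arr=2 -> substrate=7 bound=2 product=5
t=10: arr=2 -> substrate=8 bound=2 product=6

Answer: 1 2 2 2 2 2 2 2 2 2 2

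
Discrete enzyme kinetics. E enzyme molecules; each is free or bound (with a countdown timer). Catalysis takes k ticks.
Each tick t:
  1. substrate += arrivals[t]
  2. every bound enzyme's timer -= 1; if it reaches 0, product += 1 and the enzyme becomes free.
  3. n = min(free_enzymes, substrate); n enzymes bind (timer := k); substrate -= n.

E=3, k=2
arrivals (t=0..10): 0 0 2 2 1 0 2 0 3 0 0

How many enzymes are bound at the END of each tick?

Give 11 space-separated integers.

Answer: 0 0 2 3 3 2 2 2 3 3 0

Derivation:
t=0: arr=0 -> substrate=0 bound=0 product=0
t=1: arr=0 -> substrate=0 bound=0 product=0
t=2: arr=2 -> substrate=0 bound=2 product=0
t=3: arr=2 -> substrate=1 bound=3 product=0
t=4: arr=1 -> substrate=0 bound=3 product=2
t=5: arr=0 -> substrate=0 bound=2 product=3
t=6: arr=2 -> substrate=0 bound=2 product=5
t=7: arr=0 -> substrate=0 bound=2 product=5
t=8: arr=3 -> substrate=0 bound=3 product=7
t=9: arr=0 -> substrate=0 bound=3 product=7
t=10: arr=0 -> substrate=0 bound=0 product=10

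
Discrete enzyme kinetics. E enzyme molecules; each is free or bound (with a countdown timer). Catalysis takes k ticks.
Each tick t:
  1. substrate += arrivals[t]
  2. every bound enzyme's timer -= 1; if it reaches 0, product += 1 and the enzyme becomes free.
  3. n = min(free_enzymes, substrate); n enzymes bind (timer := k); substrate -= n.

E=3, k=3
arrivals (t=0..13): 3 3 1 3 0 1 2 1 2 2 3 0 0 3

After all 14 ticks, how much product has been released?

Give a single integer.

Answer: 12

Derivation:
t=0: arr=3 -> substrate=0 bound=3 product=0
t=1: arr=3 -> substrate=3 bound=3 product=0
t=2: arr=1 -> substrate=4 bound=3 product=0
t=3: arr=3 -> substrate=4 bound=3 product=3
t=4: arr=0 -> substrate=4 bound=3 product=3
t=5: arr=1 -> substrate=5 bound=3 product=3
t=6: arr=2 -> substrate=4 bound=3 product=6
t=7: arr=1 -> substrate=5 bound=3 product=6
t=8: arr=2 -> substrate=7 bound=3 product=6
t=9: arr=2 -> substrate=6 bound=3 product=9
t=10: arr=3 -> substrate=9 bound=3 product=9
t=11: arr=0 -> substrate=9 bound=3 product=9
t=12: arr=0 -> substrate=6 bound=3 product=12
t=13: arr=3 -> substrate=9 bound=3 product=12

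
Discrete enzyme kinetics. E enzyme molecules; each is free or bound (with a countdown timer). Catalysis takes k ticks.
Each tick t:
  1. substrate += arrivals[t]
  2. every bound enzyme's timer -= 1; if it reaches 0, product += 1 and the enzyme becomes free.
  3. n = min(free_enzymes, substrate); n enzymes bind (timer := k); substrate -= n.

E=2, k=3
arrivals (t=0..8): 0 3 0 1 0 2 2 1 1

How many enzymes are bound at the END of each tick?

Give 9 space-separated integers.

t=0: arr=0 -> substrate=0 bound=0 product=0
t=1: arr=3 -> substrate=1 bound=2 product=0
t=2: arr=0 -> substrate=1 bound=2 product=0
t=3: arr=1 -> substrate=2 bound=2 product=0
t=4: arr=0 -> substrate=0 bound=2 product=2
t=5: arr=2 -> substrate=2 bound=2 product=2
t=6: arr=2 -> substrate=4 bound=2 product=2
t=7: arr=1 -> substrate=3 bound=2 product=4
t=8: arr=1 -> substrate=4 bound=2 product=4

Answer: 0 2 2 2 2 2 2 2 2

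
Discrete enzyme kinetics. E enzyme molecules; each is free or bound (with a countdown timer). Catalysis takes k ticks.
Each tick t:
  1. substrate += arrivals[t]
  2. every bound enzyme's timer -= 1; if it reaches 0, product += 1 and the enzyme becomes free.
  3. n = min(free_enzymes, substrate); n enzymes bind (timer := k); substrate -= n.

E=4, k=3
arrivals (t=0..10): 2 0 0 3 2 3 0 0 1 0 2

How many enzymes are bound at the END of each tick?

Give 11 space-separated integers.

t=0: arr=2 -> substrate=0 bound=2 product=0
t=1: arr=0 -> substrate=0 bound=2 product=0
t=2: arr=0 -> substrate=0 bound=2 product=0
t=3: arr=3 -> substrate=0 bound=3 product=2
t=4: arr=2 -> substrate=1 bound=4 product=2
t=5: arr=3 -> substrate=4 bound=4 product=2
t=6: arr=0 -> substrate=1 bound=4 product=5
t=7: arr=0 -> substrate=0 bound=4 product=6
t=8: arr=1 -> substrate=1 bound=4 product=6
t=9: arr=0 -> substrate=0 bound=2 product=9
t=10: arr=2 -> substrate=0 bound=3 product=10

Answer: 2 2 2 3 4 4 4 4 4 2 3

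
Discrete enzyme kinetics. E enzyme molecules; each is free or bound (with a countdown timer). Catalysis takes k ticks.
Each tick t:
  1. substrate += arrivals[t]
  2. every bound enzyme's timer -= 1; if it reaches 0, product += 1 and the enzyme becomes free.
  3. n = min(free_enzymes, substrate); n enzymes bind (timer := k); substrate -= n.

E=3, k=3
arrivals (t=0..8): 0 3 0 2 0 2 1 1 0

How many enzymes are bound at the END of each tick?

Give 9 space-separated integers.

t=0: arr=0 -> substrate=0 bound=0 product=0
t=1: arr=3 -> substrate=0 bound=3 product=0
t=2: arr=0 -> substrate=0 bound=3 product=0
t=3: arr=2 -> substrate=2 bound=3 product=0
t=4: arr=0 -> substrate=0 bound=2 product=3
t=5: arr=2 -> substrate=1 bound=3 product=3
t=6: arr=1 -> substrate=2 bound=3 product=3
t=7: arr=1 -> substrate=1 bound=3 product=5
t=8: arr=0 -> substrate=0 bound=3 product=6

Answer: 0 3 3 3 2 3 3 3 3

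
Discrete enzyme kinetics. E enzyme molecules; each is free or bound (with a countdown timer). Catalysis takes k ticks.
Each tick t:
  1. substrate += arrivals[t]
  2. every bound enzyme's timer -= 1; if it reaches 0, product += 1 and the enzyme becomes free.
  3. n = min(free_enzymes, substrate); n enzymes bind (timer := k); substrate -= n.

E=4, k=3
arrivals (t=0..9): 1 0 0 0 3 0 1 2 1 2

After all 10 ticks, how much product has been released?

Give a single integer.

Answer: 5

Derivation:
t=0: arr=1 -> substrate=0 bound=1 product=0
t=1: arr=0 -> substrate=0 bound=1 product=0
t=2: arr=0 -> substrate=0 bound=1 product=0
t=3: arr=0 -> substrate=0 bound=0 product=1
t=4: arr=3 -> substrate=0 bound=3 product=1
t=5: arr=0 -> substrate=0 bound=3 product=1
t=6: arr=1 -> substrate=0 bound=4 product=1
t=7: arr=2 -> substrate=0 bound=3 product=4
t=8: arr=1 -> substrate=0 bound=4 product=4
t=9: arr=2 -> substrate=1 bound=4 product=5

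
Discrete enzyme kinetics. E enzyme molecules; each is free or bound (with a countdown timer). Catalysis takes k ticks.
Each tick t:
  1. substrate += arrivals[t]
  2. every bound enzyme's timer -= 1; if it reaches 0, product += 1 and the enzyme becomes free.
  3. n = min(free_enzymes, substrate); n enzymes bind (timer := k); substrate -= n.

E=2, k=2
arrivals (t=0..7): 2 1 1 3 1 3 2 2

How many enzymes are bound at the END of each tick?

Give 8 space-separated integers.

Answer: 2 2 2 2 2 2 2 2

Derivation:
t=0: arr=2 -> substrate=0 bound=2 product=0
t=1: arr=1 -> substrate=1 bound=2 product=0
t=2: arr=1 -> substrate=0 bound=2 product=2
t=3: arr=3 -> substrate=3 bound=2 product=2
t=4: arr=1 -> substrate=2 bound=2 product=4
t=5: arr=3 -> substrate=5 bound=2 product=4
t=6: arr=2 -> substrate=5 bound=2 product=6
t=7: arr=2 -> substrate=7 bound=2 product=6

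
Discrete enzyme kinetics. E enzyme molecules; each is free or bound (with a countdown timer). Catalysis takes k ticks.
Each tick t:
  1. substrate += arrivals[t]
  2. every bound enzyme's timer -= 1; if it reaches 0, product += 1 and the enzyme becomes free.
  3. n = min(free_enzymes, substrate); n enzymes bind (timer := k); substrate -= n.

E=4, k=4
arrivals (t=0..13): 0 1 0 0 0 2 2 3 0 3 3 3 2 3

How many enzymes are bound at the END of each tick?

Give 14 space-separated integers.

Answer: 0 1 1 1 1 2 4 4 4 4 4 4 4 4

Derivation:
t=0: arr=0 -> substrate=0 bound=0 product=0
t=1: arr=1 -> substrate=0 bound=1 product=0
t=2: arr=0 -> substrate=0 bound=1 product=0
t=3: arr=0 -> substrate=0 bound=1 product=0
t=4: arr=0 -> substrate=0 bound=1 product=0
t=5: arr=2 -> substrate=0 bound=2 product=1
t=6: arr=2 -> substrate=0 bound=4 product=1
t=7: arr=3 -> substrate=3 bound=4 product=1
t=8: arr=0 -> substrate=3 bound=4 product=1
t=9: arr=3 -> substrate=4 bound=4 product=3
t=10: arr=3 -> substrate=5 bound=4 product=5
t=11: arr=3 -> substrate=8 bound=4 product=5
t=12: arr=2 -> substrate=10 bound=4 product=5
t=13: arr=3 -> substrate=11 bound=4 product=7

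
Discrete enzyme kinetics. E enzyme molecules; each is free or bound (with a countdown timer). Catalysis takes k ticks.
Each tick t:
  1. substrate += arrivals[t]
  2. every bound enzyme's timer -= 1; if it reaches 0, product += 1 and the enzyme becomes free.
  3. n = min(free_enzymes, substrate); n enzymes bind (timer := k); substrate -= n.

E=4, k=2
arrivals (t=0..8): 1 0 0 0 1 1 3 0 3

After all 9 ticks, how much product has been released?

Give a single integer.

Answer: 6

Derivation:
t=0: arr=1 -> substrate=0 bound=1 product=0
t=1: arr=0 -> substrate=0 bound=1 product=0
t=2: arr=0 -> substrate=0 bound=0 product=1
t=3: arr=0 -> substrate=0 bound=0 product=1
t=4: arr=1 -> substrate=0 bound=1 product=1
t=5: arr=1 -> substrate=0 bound=2 product=1
t=6: arr=3 -> substrate=0 bound=4 product=2
t=7: arr=0 -> substrate=0 bound=3 product=3
t=8: arr=3 -> substrate=0 bound=3 product=6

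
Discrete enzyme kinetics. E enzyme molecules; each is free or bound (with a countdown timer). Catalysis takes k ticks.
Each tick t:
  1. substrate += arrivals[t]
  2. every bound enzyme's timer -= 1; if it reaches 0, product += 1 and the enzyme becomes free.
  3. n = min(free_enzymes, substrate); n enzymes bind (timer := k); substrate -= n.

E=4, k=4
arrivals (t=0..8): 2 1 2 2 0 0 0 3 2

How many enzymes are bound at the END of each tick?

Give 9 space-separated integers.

t=0: arr=2 -> substrate=0 bound=2 product=0
t=1: arr=1 -> substrate=0 bound=3 product=0
t=2: arr=2 -> substrate=1 bound=4 product=0
t=3: arr=2 -> substrate=3 bound=4 product=0
t=4: arr=0 -> substrate=1 bound=4 product=2
t=5: arr=0 -> substrate=0 bound=4 product=3
t=6: arr=0 -> substrate=0 bound=3 product=4
t=7: arr=3 -> substrate=2 bound=4 product=4
t=8: arr=2 -> substrate=2 bound=4 product=6

Answer: 2 3 4 4 4 4 3 4 4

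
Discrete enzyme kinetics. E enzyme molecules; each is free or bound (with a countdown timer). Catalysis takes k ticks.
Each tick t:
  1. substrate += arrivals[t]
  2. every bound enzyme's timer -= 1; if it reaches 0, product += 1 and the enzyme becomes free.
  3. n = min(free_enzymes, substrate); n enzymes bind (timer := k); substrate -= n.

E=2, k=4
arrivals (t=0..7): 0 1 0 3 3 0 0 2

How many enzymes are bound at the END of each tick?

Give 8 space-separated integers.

t=0: arr=0 -> substrate=0 bound=0 product=0
t=1: arr=1 -> substrate=0 bound=1 product=0
t=2: arr=0 -> substrate=0 bound=1 product=0
t=3: arr=3 -> substrate=2 bound=2 product=0
t=4: arr=3 -> substrate=5 bound=2 product=0
t=5: arr=0 -> substrate=4 bound=2 product=1
t=6: arr=0 -> substrate=4 bound=2 product=1
t=7: arr=2 -> substrate=5 bound=2 product=2

Answer: 0 1 1 2 2 2 2 2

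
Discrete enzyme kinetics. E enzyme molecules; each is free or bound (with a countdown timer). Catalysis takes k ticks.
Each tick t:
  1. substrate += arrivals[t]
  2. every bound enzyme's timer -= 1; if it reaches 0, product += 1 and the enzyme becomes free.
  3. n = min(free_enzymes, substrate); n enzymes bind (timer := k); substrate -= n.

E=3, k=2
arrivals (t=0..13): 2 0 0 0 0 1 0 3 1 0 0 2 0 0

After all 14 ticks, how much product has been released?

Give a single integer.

Answer: 9

Derivation:
t=0: arr=2 -> substrate=0 bound=2 product=0
t=1: arr=0 -> substrate=0 bound=2 product=0
t=2: arr=0 -> substrate=0 bound=0 product=2
t=3: arr=0 -> substrate=0 bound=0 product=2
t=4: arr=0 -> substrate=0 bound=0 product=2
t=5: arr=1 -> substrate=0 bound=1 product=2
t=6: arr=0 -> substrate=0 bound=1 product=2
t=7: arr=3 -> substrate=0 bound=3 product=3
t=8: arr=1 -> substrate=1 bound=3 product=3
t=9: arr=0 -> substrate=0 bound=1 product=6
t=10: arr=0 -> substrate=0 bound=1 product=6
t=11: arr=2 -> substrate=0 bound=2 product=7
t=12: arr=0 -> substrate=0 bound=2 product=7
t=13: arr=0 -> substrate=0 bound=0 product=9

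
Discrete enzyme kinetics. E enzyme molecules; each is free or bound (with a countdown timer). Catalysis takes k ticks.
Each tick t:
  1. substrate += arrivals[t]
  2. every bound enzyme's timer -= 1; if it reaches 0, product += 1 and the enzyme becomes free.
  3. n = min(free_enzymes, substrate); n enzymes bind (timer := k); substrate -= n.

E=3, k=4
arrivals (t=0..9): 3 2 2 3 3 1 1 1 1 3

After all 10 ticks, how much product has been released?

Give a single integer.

t=0: arr=3 -> substrate=0 bound=3 product=0
t=1: arr=2 -> substrate=2 bound=3 product=0
t=2: arr=2 -> substrate=4 bound=3 product=0
t=3: arr=3 -> substrate=7 bound=3 product=0
t=4: arr=3 -> substrate=7 bound=3 product=3
t=5: arr=1 -> substrate=8 bound=3 product=3
t=6: arr=1 -> substrate=9 bound=3 product=3
t=7: arr=1 -> substrate=10 bound=3 product=3
t=8: arr=1 -> substrate=8 bound=3 product=6
t=9: arr=3 -> substrate=11 bound=3 product=6

Answer: 6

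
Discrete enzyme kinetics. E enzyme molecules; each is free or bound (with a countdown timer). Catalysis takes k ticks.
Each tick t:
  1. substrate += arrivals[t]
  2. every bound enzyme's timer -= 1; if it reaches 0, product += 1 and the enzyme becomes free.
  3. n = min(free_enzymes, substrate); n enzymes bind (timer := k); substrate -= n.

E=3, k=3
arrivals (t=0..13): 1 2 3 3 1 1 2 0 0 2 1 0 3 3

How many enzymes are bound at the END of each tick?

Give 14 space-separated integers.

t=0: arr=1 -> substrate=0 bound=1 product=0
t=1: arr=2 -> substrate=0 bound=3 product=0
t=2: arr=3 -> substrate=3 bound=3 product=0
t=3: arr=3 -> substrate=5 bound=3 product=1
t=4: arr=1 -> substrate=4 bound=3 product=3
t=5: arr=1 -> substrate=5 bound=3 product=3
t=6: arr=2 -> substrate=6 bound=3 product=4
t=7: arr=0 -> substrate=4 bound=3 product=6
t=8: arr=0 -> substrate=4 bound=3 product=6
t=9: arr=2 -> substrate=5 bound=3 product=7
t=10: arr=1 -> substrate=4 bound=3 product=9
t=11: arr=0 -> substrate=4 bound=3 product=9
t=12: arr=3 -> substrate=6 bound=3 product=10
t=13: arr=3 -> substrate=7 bound=3 product=12

Answer: 1 3 3 3 3 3 3 3 3 3 3 3 3 3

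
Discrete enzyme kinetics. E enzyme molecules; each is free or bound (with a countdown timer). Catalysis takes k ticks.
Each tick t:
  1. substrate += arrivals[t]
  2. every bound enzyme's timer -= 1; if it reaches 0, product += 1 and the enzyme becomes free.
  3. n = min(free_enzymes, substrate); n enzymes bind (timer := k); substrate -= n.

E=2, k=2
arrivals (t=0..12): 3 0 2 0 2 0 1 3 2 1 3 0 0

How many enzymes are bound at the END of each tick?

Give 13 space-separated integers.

Answer: 2 2 2 2 2 2 2 2 2 2 2 2 2

Derivation:
t=0: arr=3 -> substrate=1 bound=2 product=0
t=1: arr=0 -> substrate=1 bound=2 product=0
t=2: arr=2 -> substrate=1 bound=2 product=2
t=3: arr=0 -> substrate=1 bound=2 product=2
t=4: arr=2 -> substrate=1 bound=2 product=4
t=5: arr=0 -> substrate=1 bound=2 product=4
t=6: arr=1 -> substrate=0 bound=2 product=6
t=7: arr=3 -> substrate=3 bound=2 product=6
t=8: arr=2 -> substrate=3 bound=2 product=8
t=9: arr=1 -> substrate=4 bound=2 product=8
t=10: arr=3 -> substrate=5 bound=2 product=10
t=11: arr=0 -> substrate=5 bound=2 product=10
t=12: arr=0 -> substrate=3 bound=2 product=12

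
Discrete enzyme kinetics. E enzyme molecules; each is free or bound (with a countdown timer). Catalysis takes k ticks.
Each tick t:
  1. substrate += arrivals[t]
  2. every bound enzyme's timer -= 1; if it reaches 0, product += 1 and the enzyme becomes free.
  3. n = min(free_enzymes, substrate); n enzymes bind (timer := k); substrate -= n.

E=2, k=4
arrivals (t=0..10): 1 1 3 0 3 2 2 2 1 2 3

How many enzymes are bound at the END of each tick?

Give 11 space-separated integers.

t=0: arr=1 -> substrate=0 bound=1 product=0
t=1: arr=1 -> substrate=0 bound=2 product=0
t=2: arr=3 -> substrate=3 bound=2 product=0
t=3: arr=0 -> substrate=3 bound=2 product=0
t=4: arr=3 -> substrate=5 bound=2 product=1
t=5: arr=2 -> substrate=6 bound=2 product=2
t=6: arr=2 -> substrate=8 bound=2 product=2
t=7: arr=2 -> substrate=10 bound=2 product=2
t=8: arr=1 -> substrate=10 bound=2 product=3
t=9: arr=2 -> substrate=11 bound=2 product=4
t=10: arr=3 -> substrate=14 bound=2 product=4

Answer: 1 2 2 2 2 2 2 2 2 2 2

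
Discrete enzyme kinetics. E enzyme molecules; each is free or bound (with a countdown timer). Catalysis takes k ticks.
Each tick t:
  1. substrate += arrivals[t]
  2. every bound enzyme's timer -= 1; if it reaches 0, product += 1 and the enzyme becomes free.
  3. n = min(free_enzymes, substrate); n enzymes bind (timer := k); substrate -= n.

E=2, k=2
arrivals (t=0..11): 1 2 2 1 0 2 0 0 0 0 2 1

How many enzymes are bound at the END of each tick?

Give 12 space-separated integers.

t=0: arr=1 -> substrate=0 bound=1 product=0
t=1: arr=2 -> substrate=1 bound=2 product=0
t=2: arr=2 -> substrate=2 bound=2 product=1
t=3: arr=1 -> substrate=2 bound=2 product=2
t=4: arr=0 -> substrate=1 bound=2 product=3
t=5: arr=2 -> substrate=2 bound=2 product=4
t=6: arr=0 -> substrate=1 bound=2 product=5
t=7: arr=0 -> substrate=0 bound=2 product=6
t=8: arr=0 -> substrate=0 bound=1 product=7
t=9: arr=0 -> substrate=0 bound=0 product=8
t=10: arr=2 -> substrate=0 bound=2 product=8
t=11: arr=1 -> substrate=1 bound=2 product=8

Answer: 1 2 2 2 2 2 2 2 1 0 2 2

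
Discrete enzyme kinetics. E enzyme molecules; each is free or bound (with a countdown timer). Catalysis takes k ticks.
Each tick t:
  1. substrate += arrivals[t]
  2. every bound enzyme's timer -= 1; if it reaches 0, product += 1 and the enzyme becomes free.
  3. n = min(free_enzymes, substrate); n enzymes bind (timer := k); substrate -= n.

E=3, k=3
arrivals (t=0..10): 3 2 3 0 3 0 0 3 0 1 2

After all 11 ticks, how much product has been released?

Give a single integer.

Answer: 9

Derivation:
t=0: arr=3 -> substrate=0 bound=3 product=0
t=1: arr=2 -> substrate=2 bound=3 product=0
t=2: arr=3 -> substrate=5 bound=3 product=0
t=3: arr=0 -> substrate=2 bound=3 product=3
t=4: arr=3 -> substrate=5 bound=3 product=3
t=5: arr=0 -> substrate=5 bound=3 product=3
t=6: arr=0 -> substrate=2 bound=3 product=6
t=7: arr=3 -> substrate=5 bound=3 product=6
t=8: arr=0 -> substrate=5 bound=3 product=6
t=9: arr=1 -> substrate=3 bound=3 product=9
t=10: arr=2 -> substrate=5 bound=3 product=9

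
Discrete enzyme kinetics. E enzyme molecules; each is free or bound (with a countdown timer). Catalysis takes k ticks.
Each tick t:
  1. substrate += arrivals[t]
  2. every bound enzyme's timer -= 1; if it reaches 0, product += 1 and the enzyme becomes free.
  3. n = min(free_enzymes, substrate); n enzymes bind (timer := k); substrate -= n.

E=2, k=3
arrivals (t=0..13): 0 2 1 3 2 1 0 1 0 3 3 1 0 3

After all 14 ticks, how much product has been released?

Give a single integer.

t=0: arr=0 -> substrate=0 bound=0 product=0
t=1: arr=2 -> substrate=0 bound=2 product=0
t=2: arr=1 -> substrate=1 bound=2 product=0
t=3: arr=3 -> substrate=4 bound=2 product=0
t=4: arr=2 -> substrate=4 bound=2 product=2
t=5: arr=1 -> substrate=5 bound=2 product=2
t=6: arr=0 -> substrate=5 bound=2 product=2
t=7: arr=1 -> substrate=4 bound=2 product=4
t=8: arr=0 -> substrate=4 bound=2 product=4
t=9: arr=3 -> substrate=7 bound=2 product=4
t=10: arr=3 -> substrate=8 bound=2 product=6
t=11: arr=1 -> substrate=9 bound=2 product=6
t=12: arr=0 -> substrate=9 bound=2 product=6
t=13: arr=3 -> substrate=10 bound=2 product=8

Answer: 8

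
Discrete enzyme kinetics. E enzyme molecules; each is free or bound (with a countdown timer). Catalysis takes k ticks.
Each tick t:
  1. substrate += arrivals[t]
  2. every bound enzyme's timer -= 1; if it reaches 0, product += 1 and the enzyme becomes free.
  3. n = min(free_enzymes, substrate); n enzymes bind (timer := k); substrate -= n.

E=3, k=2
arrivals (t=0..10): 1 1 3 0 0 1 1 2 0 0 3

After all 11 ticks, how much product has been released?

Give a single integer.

Answer: 9

Derivation:
t=0: arr=1 -> substrate=0 bound=1 product=0
t=1: arr=1 -> substrate=0 bound=2 product=0
t=2: arr=3 -> substrate=1 bound=3 product=1
t=3: arr=0 -> substrate=0 bound=3 product=2
t=4: arr=0 -> substrate=0 bound=1 product=4
t=5: arr=1 -> substrate=0 bound=1 product=5
t=6: arr=1 -> substrate=0 bound=2 product=5
t=7: arr=2 -> substrate=0 bound=3 product=6
t=8: arr=0 -> substrate=0 bound=2 product=7
t=9: arr=0 -> substrate=0 bound=0 product=9
t=10: arr=3 -> substrate=0 bound=3 product=9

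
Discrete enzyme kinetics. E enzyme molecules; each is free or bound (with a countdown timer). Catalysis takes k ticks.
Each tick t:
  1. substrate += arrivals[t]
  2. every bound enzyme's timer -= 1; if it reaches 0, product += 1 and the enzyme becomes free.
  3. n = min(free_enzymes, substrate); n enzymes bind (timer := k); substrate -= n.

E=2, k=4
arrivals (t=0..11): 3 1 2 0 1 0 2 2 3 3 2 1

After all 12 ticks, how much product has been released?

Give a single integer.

Answer: 4

Derivation:
t=0: arr=3 -> substrate=1 bound=2 product=0
t=1: arr=1 -> substrate=2 bound=2 product=0
t=2: arr=2 -> substrate=4 bound=2 product=0
t=3: arr=0 -> substrate=4 bound=2 product=0
t=4: arr=1 -> substrate=3 bound=2 product=2
t=5: arr=0 -> substrate=3 bound=2 product=2
t=6: arr=2 -> substrate=5 bound=2 product=2
t=7: arr=2 -> substrate=7 bound=2 product=2
t=8: arr=3 -> substrate=8 bound=2 product=4
t=9: arr=3 -> substrate=11 bound=2 product=4
t=10: arr=2 -> substrate=13 bound=2 product=4
t=11: arr=1 -> substrate=14 bound=2 product=4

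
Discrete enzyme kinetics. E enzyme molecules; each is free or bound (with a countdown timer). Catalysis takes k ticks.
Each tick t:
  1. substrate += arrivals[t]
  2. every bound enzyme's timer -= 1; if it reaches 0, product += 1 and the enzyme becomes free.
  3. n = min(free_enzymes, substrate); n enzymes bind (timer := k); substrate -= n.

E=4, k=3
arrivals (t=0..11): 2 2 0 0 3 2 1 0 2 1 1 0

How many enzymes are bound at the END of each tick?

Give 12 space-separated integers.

t=0: arr=2 -> substrate=0 bound=2 product=0
t=1: arr=2 -> substrate=0 bound=4 product=0
t=2: arr=0 -> substrate=0 bound=4 product=0
t=3: arr=0 -> substrate=0 bound=2 product=2
t=4: arr=3 -> substrate=0 bound=3 product=4
t=5: arr=2 -> substrate=1 bound=4 product=4
t=6: arr=1 -> substrate=2 bound=4 product=4
t=7: arr=0 -> substrate=0 bound=3 product=7
t=8: arr=2 -> substrate=0 bound=4 product=8
t=9: arr=1 -> substrate=1 bound=4 product=8
t=10: arr=1 -> substrate=0 bound=4 product=10
t=11: arr=0 -> substrate=0 bound=2 product=12

Answer: 2 4 4 2 3 4 4 3 4 4 4 2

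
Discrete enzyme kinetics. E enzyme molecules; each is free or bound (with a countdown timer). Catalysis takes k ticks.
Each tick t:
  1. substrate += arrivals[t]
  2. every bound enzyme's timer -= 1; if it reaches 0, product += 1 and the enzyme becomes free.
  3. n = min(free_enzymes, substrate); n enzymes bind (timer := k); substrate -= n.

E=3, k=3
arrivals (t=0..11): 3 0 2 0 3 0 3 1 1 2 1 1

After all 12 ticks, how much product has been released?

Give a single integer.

Answer: 9

Derivation:
t=0: arr=3 -> substrate=0 bound=3 product=0
t=1: arr=0 -> substrate=0 bound=3 product=0
t=2: arr=2 -> substrate=2 bound=3 product=0
t=3: arr=0 -> substrate=0 bound=2 product=3
t=4: arr=3 -> substrate=2 bound=3 product=3
t=5: arr=0 -> substrate=2 bound=3 product=3
t=6: arr=3 -> substrate=3 bound=3 product=5
t=7: arr=1 -> substrate=3 bound=3 product=6
t=8: arr=1 -> substrate=4 bound=3 product=6
t=9: arr=2 -> substrate=4 bound=3 product=8
t=10: arr=1 -> substrate=4 bound=3 product=9
t=11: arr=1 -> substrate=5 bound=3 product=9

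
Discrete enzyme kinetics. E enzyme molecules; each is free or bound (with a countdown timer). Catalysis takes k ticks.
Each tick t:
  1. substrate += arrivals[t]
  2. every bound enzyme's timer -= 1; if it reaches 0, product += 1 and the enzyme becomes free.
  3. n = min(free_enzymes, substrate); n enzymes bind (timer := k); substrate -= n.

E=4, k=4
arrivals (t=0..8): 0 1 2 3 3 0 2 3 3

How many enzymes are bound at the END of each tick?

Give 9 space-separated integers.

Answer: 0 1 3 4 4 4 4 4 4

Derivation:
t=0: arr=0 -> substrate=0 bound=0 product=0
t=1: arr=1 -> substrate=0 bound=1 product=0
t=2: arr=2 -> substrate=0 bound=3 product=0
t=3: arr=3 -> substrate=2 bound=4 product=0
t=4: arr=3 -> substrate=5 bound=4 product=0
t=5: arr=0 -> substrate=4 bound=4 product=1
t=6: arr=2 -> substrate=4 bound=4 product=3
t=7: arr=3 -> substrate=6 bound=4 product=4
t=8: arr=3 -> substrate=9 bound=4 product=4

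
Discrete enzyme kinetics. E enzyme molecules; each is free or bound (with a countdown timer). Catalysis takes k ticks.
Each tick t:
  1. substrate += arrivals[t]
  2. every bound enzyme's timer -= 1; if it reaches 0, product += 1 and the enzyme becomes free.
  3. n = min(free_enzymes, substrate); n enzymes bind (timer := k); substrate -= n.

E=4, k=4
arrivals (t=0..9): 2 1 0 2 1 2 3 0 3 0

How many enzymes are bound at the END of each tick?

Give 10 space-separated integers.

t=0: arr=2 -> substrate=0 bound=2 product=0
t=1: arr=1 -> substrate=0 bound=3 product=0
t=2: arr=0 -> substrate=0 bound=3 product=0
t=3: arr=2 -> substrate=1 bound=4 product=0
t=4: arr=1 -> substrate=0 bound=4 product=2
t=5: arr=2 -> substrate=1 bound=4 product=3
t=6: arr=3 -> substrate=4 bound=4 product=3
t=7: arr=0 -> substrate=3 bound=4 product=4
t=8: arr=3 -> substrate=4 bound=4 product=6
t=9: arr=0 -> substrate=3 bound=4 product=7

Answer: 2 3 3 4 4 4 4 4 4 4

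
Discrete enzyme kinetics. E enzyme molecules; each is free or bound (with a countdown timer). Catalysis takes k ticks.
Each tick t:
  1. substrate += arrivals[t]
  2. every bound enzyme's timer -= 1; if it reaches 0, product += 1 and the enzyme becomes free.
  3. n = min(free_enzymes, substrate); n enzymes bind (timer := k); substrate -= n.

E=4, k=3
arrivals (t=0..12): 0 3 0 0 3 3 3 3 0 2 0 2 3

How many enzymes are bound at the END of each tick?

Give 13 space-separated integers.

Answer: 0 3 3 3 3 4 4 4 4 4 4 4 4

Derivation:
t=0: arr=0 -> substrate=0 bound=0 product=0
t=1: arr=3 -> substrate=0 bound=3 product=0
t=2: arr=0 -> substrate=0 bound=3 product=0
t=3: arr=0 -> substrate=0 bound=3 product=0
t=4: arr=3 -> substrate=0 bound=3 product=3
t=5: arr=3 -> substrate=2 bound=4 product=3
t=6: arr=3 -> substrate=5 bound=4 product=3
t=7: arr=3 -> substrate=5 bound=4 product=6
t=8: arr=0 -> substrate=4 bound=4 product=7
t=9: arr=2 -> substrate=6 bound=4 product=7
t=10: arr=0 -> substrate=3 bound=4 product=10
t=11: arr=2 -> substrate=4 bound=4 product=11
t=12: arr=3 -> substrate=7 bound=4 product=11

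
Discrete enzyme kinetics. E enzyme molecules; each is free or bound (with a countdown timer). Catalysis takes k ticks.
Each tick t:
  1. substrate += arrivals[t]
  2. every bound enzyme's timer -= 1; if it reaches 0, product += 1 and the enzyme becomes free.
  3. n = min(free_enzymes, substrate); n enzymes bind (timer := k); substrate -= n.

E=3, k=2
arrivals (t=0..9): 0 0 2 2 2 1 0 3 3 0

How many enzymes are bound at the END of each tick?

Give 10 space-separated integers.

Answer: 0 0 2 3 3 3 2 3 3 3

Derivation:
t=0: arr=0 -> substrate=0 bound=0 product=0
t=1: arr=0 -> substrate=0 bound=0 product=0
t=2: arr=2 -> substrate=0 bound=2 product=0
t=3: arr=2 -> substrate=1 bound=3 product=0
t=4: arr=2 -> substrate=1 bound=3 product=2
t=5: arr=1 -> substrate=1 bound=3 product=3
t=6: arr=0 -> substrate=0 bound=2 product=5
t=7: arr=3 -> substrate=1 bound=3 product=6
t=8: arr=3 -> substrate=3 bound=3 product=7
t=9: arr=0 -> substrate=1 bound=3 product=9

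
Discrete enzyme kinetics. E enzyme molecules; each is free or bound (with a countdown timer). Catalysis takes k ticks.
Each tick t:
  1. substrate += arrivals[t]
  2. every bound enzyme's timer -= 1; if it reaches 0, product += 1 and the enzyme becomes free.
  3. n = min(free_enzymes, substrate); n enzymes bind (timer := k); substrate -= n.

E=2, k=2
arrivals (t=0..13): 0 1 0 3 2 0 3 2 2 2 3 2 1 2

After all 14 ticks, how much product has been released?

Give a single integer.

Answer: 11

Derivation:
t=0: arr=0 -> substrate=0 bound=0 product=0
t=1: arr=1 -> substrate=0 bound=1 product=0
t=2: arr=0 -> substrate=0 bound=1 product=0
t=3: arr=3 -> substrate=1 bound=2 product=1
t=4: arr=2 -> substrate=3 bound=2 product=1
t=5: arr=0 -> substrate=1 bound=2 product=3
t=6: arr=3 -> substrate=4 bound=2 product=3
t=7: arr=2 -> substrate=4 bound=2 product=5
t=8: arr=2 -> substrate=6 bound=2 product=5
t=9: arr=2 -> substrate=6 bound=2 product=7
t=10: arr=3 -> substrate=9 bound=2 product=7
t=11: arr=2 -> substrate=9 bound=2 product=9
t=12: arr=1 -> substrate=10 bound=2 product=9
t=13: arr=2 -> substrate=10 bound=2 product=11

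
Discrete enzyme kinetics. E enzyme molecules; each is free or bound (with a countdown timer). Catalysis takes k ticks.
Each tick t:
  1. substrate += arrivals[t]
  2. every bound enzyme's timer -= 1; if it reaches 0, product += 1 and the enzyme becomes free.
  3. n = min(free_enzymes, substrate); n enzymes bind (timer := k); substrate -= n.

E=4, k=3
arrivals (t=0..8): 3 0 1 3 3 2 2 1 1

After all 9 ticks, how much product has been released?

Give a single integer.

t=0: arr=3 -> substrate=0 bound=3 product=0
t=1: arr=0 -> substrate=0 bound=3 product=0
t=2: arr=1 -> substrate=0 bound=4 product=0
t=3: arr=3 -> substrate=0 bound=4 product=3
t=4: arr=3 -> substrate=3 bound=4 product=3
t=5: arr=2 -> substrate=4 bound=4 product=4
t=6: arr=2 -> substrate=3 bound=4 product=7
t=7: arr=1 -> substrate=4 bound=4 product=7
t=8: arr=1 -> substrate=4 bound=4 product=8

Answer: 8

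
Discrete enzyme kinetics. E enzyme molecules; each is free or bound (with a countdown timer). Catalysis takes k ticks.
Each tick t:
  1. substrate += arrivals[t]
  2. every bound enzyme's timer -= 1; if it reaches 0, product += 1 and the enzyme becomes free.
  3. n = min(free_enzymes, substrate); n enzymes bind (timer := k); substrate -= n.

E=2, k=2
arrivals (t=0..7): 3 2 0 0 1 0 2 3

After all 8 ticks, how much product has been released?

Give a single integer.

t=0: arr=3 -> substrate=1 bound=2 product=0
t=1: arr=2 -> substrate=3 bound=2 product=0
t=2: arr=0 -> substrate=1 bound=2 product=2
t=3: arr=0 -> substrate=1 bound=2 product=2
t=4: arr=1 -> substrate=0 bound=2 product=4
t=5: arr=0 -> substrate=0 bound=2 product=4
t=6: arr=2 -> substrate=0 bound=2 product=6
t=7: arr=3 -> substrate=3 bound=2 product=6

Answer: 6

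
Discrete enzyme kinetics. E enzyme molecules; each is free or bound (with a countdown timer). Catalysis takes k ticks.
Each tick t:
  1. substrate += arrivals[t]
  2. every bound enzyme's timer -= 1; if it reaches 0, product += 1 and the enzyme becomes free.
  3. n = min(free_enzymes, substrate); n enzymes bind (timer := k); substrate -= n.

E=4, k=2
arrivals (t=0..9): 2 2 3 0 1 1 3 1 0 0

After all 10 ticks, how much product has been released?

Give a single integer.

t=0: arr=2 -> substrate=0 bound=2 product=0
t=1: arr=2 -> substrate=0 bound=4 product=0
t=2: arr=3 -> substrate=1 bound=4 product=2
t=3: arr=0 -> substrate=0 bound=3 product=4
t=4: arr=1 -> substrate=0 bound=2 product=6
t=5: arr=1 -> substrate=0 bound=2 product=7
t=6: arr=3 -> substrate=0 bound=4 product=8
t=7: arr=1 -> substrate=0 bound=4 product=9
t=8: arr=0 -> substrate=0 bound=1 product=12
t=9: arr=0 -> substrate=0 bound=0 product=13

Answer: 13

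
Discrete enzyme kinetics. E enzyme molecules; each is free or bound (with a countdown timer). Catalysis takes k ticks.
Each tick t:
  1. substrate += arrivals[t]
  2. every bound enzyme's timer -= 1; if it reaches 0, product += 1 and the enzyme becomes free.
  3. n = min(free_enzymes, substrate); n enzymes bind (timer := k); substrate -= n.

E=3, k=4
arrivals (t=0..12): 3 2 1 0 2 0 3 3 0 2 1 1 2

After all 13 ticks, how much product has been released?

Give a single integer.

Answer: 9

Derivation:
t=0: arr=3 -> substrate=0 bound=3 product=0
t=1: arr=2 -> substrate=2 bound=3 product=0
t=2: arr=1 -> substrate=3 bound=3 product=0
t=3: arr=0 -> substrate=3 bound=3 product=0
t=4: arr=2 -> substrate=2 bound=3 product=3
t=5: arr=0 -> substrate=2 bound=3 product=3
t=6: arr=3 -> substrate=5 bound=3 product=3
t=7: arr=3 -> substrate=8 bound=3 product=3
t=8: arr=0 -> substrate=5 bound=3 product=6
t=9: arr=2 -> substrate=7 bound=3 product=6
t=10: arr=1 -> substrate=8 bound=3 product=6
t=11: arr=1 -> substrate=9 bound=3 product=6
t=12: arr=2 -> substrate=8 bound=3 product=9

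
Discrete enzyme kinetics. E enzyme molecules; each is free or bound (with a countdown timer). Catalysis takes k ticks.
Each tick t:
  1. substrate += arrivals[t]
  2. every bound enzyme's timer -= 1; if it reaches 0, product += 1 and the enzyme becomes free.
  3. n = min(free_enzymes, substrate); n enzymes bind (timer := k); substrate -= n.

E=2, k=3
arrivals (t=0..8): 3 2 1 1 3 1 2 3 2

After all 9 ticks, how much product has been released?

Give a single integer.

t=0: arr=3 -> substrate=1 bound=2 product=0
t=1: arr=2 -> substrate=3 bound=2 product=0
t=2: arr=1 -> substrate=4 bound=2 product=0
t=3: arr=1 -> substrate=3 bound=2 product=2
t=4: arr=3 -> substrate=6 bound=2 product=2
t=5: arr=1 -> substrate=7 bound=2 product=2
t=6: arr=2 -> substrate=7 bound=2 product=4
t=7: arr=3 -> substrate=10 bound=2 product=4
t=8: arr=2 -> substrate=12 bound=2 product=4

Answer: 4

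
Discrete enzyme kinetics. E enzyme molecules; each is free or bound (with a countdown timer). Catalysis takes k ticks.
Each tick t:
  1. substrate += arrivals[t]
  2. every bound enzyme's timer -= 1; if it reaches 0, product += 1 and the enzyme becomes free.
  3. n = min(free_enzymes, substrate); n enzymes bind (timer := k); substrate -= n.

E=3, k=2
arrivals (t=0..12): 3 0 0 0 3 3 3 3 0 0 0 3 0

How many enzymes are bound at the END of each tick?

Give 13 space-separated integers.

t=0: arr=3 -> substrate=0 bound=3 product=0
t=1: arr=0 -> substrate=0 bound=3 product=0
t=2: arr=0 -> substrate=0 bound=0 product=3
t=3: arr=0 -> substrate=0 bound=0 product=3
t=4: arr=3 -> substrate=0 bound=3 product=3
t=5: arr=3 -> substrate=3 bound=3 product=3
t=6: arr=3 -> substrate=3 bound=3 product=6
t=7: arr=3 -> substrate=6 bound=3 product=6
t=8: arr=0 -> substrate=3 bound=3 product=9
t=9: arr=0 -> substrate=3 bound=3 product=9
t=10: arr=0 -> substrate=0 bound=3 product=12
t=11: arr=3 -> substrate=3 bound=3 product=12
t=12: arr=0 -> substrate=0 bound=3 product=15

Answer: 3 3 0 0 3 3 3 3 3 3 3 3 3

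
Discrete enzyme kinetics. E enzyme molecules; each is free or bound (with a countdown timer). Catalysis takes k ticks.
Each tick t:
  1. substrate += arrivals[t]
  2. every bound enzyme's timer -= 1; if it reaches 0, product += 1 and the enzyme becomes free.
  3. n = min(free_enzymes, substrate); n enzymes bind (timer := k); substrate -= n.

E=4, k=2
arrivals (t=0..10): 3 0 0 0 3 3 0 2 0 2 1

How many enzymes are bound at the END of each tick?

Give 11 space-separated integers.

t=0: arr=3 -> substrate=0 bound=3 product=0
t=1: arr=0 -> substrate=0 bound=3 product=0
t=2: arr=0 -> substrate=0 bound=0 product=3
t=3: arr=0 -> substrate=0 bound=0 product=3
t=4: arr=3 -> substrate=0 bound=3 product=3
t=5: arr=3 -> substrate=2 bound=4 product=3
t=6: arr=0 -> substrate=0 bound=3 product=6
t=7: arr=2 -> substrate=0 bound=4 product=7
t=8: arr=0 -> substrate=0 bound=2 product=9
t=9: arr=2 -> substrate=0 bound=2 product=11
t=10: arr=1 -> substrate=0 bound=3 product=11

Answer: 3 3 0 0 3 4 3 4 2 2 3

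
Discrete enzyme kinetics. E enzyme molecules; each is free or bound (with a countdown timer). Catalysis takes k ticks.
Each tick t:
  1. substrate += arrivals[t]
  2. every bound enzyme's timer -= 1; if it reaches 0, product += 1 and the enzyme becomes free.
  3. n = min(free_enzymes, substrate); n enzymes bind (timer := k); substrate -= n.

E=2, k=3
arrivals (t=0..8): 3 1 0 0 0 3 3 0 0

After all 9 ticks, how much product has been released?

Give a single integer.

t=0: arr=3 -> substrate=1 bound=2 product=0
t=1: arr=1 -> substrate=2 bound=2 product=0
t=2: arr=0 -> substrate=2 bound=2 product=0
t=3: arr=0 -> substrate=0 bound=2 product=2
t=4: arr=0 -> substrate=0 bound=2 product=2
t=5: arr=3 -> substrate=3 bound=2 product=2
t=6: arr=3 -> substrate=4 bound=2 product=4
t=7: arr=0 -> substrate=4 bound=2 product=4
t=8: arr=0 -> substrate=4 bound=2 product=4

Answer: 4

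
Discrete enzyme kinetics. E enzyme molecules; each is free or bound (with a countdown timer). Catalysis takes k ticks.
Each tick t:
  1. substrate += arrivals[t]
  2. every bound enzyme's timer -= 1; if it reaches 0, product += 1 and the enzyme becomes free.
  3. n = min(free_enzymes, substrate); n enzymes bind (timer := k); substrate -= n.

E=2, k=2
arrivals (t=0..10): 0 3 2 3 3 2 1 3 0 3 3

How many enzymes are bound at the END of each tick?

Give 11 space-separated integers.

Answer: 0 2 2 2 2 2 2 2 2 2 2

Derivation:
t=0: arr=0 -> substrate=0 bound=0 product=0
t=1: arr=3 -> substrate=1 bound=2 product=0
t=2: arr=2 -> substrate=3 bound=2 product=0
t=3: arr=3 -> substrate=4 bound=2 product=2
t=4: arr=3 -> substrate=7 bound=2 product=2
t=5: arr=2 -> substrate=7 bound=2 product=4
t=6: arr=1 -> substrate=8 bound=2 product=4
t=7: arr=3 -> substrate=9 bound=2 product=6
t=8: arr=0 -> substrate=9 bound=2 product=6
t=9: arr=3 -> substrate=10 bound=2 product=8
t=10: arr=3 -> substrate=13 bound=2 product=8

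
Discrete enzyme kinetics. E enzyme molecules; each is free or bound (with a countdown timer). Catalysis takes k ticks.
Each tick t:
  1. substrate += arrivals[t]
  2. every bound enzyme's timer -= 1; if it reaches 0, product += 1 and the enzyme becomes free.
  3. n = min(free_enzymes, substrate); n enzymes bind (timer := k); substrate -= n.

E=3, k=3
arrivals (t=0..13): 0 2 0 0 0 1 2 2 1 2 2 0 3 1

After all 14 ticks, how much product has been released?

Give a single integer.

Answer: 8

Derivation:
t=0: arr=0 -> substrate=0 bound=0 product=0
t=1: arr=2 -> substrate=0 bound=2 product=0
t=2: arr=0 -> substrate=0 bound=2 product=0
t=3: arr=0 -> substrate=0 bound=2 product=0
t=4: arr=0 -> substrate=0 bound=0 product=2
t=5: arr=1 -> substrate=0 bound=1 product=2
t=6: arr=2 -> substrate=0 bound=3 product=2
t=7: arr=2 -> substrate=2 bound=3 product=2
t=8: arr=1 -> substrate=2 bound=3 product=3
t=9: arr=2 -> substrate=2 bound=3 product=5
t=10: arr=2 -> substrate=4 bound=3 product=5
t=11: arr=0 -> substrate=3 bound=3 product=6
t=12: arr=3 -> substrate=4 bound=3 product=8
t=13: arr=1 -> substrate=5 bound=3 product=8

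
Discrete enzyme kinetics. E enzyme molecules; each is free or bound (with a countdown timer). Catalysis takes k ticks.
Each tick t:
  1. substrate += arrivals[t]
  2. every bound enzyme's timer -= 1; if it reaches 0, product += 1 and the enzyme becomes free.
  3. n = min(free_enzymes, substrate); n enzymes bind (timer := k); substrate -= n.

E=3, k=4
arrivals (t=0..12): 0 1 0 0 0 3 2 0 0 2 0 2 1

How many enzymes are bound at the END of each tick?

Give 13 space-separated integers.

t=0: arr=0 -> substrate=0 bound=0 product=0
t=1: arr=1 -> substrate=0 bound=1 product=0
t=2: arr=0 -> substrate=0 bound=1 product=0
t=3: arr=0 -> substrate=0 bound=1 product=0
t=4: arr=0 -> substrate=0 bound=1 product=0
t=5: arr=3 -> substrate=0 bound=3 product=1
t=6: arr=2 -> substrate=2 bound=3 product=1
t=7: arr=0 -> substrate=2 bound=3 product=1
t=8: arr=0 -> substrate=2 bound=3 product=1
t=9: arr=2 -> substrate=1 bound=3 product=4
t=10: arr=0 -> substrate=1 bound=3 product=4
t=11: arr=2 -> substrate=3 bound=3 product=4
t=12: arr=1 -> substrate=4 bound=3 product=4

Answer: 0 1 1 1 1 3 3 3 3 3 3 3 3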